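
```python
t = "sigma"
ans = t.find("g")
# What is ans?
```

Answer: 2

Derivation:
Trace (tracking ans):
t = 'sigma'  # -> t = 'sigma'
ans = t.find('g')  # -> ans = 2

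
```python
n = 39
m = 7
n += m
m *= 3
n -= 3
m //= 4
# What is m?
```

Answer: 5

Derivation:
Trace (tracking m):
n = 39  # -> n = 39
m = 7  # -> m = 7
n += m  # -> n = 46
m *= 3  # -> m = 21
n -= 3  # -> n = 43
m //= 4  # -> m = 5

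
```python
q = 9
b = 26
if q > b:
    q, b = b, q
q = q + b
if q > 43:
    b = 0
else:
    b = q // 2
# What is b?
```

Trace (tracking b):
q = 9  # -> q = 9
b = 26  # -> b = 26
if q > b:  # condition is False
q = q + b  # -> q = 35
if q > 43:  # condition is False
else:
    b = q // 2  # -> b = 17

Answer: 17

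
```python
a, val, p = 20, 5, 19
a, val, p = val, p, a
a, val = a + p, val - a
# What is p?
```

Trace (tracking p):
a, val, p = (20, 5, 19)  # -> a = 20, val = 5, p = 19
a, val, p = (val, p, a)  # -> a = 5, val = 19, p = 20
a, val = (a + p, val - a)  # -> a = 25, val = 14

Answer: 20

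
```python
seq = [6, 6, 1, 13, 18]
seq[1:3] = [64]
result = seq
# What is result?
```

Trace (tracking result):
seq = [6, 6, 1, 13, 18]  # -> seq = [6, 6, 1, 13, 18]
seq[1:3] = [64]  # -> seq = [6, 64, 13, 18]
result = seq  # -> result = [6, 64, 13, 18]

Answer: [6, 64, 13, 18]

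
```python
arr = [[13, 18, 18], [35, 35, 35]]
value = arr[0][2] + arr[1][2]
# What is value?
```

Trace (tracking value):
arr = [[13, 18, 18], [35, 35, 35]]  # -> arr = [[13, 18, 18], [35, 35, 35]]
value = arr[0][2] + arr[1][2]  # -> value = 53

Answer: 53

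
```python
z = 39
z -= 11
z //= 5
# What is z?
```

Answer: 5

Derivation:
Trace (tracking z):
z = 39  # -> z = 39
z -= 11  # -> z = 28
z //= 5  # -> z = 5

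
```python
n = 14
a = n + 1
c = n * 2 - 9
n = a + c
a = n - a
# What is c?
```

Trace (tracking c):
n = 14  # -> n = 14
a = n + 1  # -> a = 15
c = n * 2 - 9  # -> c = 19
n = a + c  # -> n = 34
a = n - a  # -> a = 19

Answer: 19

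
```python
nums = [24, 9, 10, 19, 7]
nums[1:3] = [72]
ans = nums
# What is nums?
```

Trace (tracking nums):
nums = [24, 9, 10, 19, 7]  # -> nums = [24, 9, 10, 19, 7]
nums[1:3] = [72]  # -> nums = [24, 72, 19, 7]
ans = nums  # -> ans = [24, 72, 19, 7]

Answer: [24, 72, 19, 7]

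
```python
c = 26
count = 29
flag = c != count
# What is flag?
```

Trace (tracking flag):
c = 26  # -> c = 26
count = 29  # -> count = 29
flag = c != count  # -> flag = True

Answer: True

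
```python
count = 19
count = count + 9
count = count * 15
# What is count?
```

Answer: 420

Derivation:
Trace (tracking count):
count = 19  # -> count = 19
count = count + 9  # -> count = 28
count = count * 15  # -> count = 420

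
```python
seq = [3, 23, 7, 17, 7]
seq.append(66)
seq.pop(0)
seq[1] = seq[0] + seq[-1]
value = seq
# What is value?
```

Trace (tracking value):
seq = [3, 23, 7, 17, 7]  # -> seq = [3, 23, 7, 17, 7]
seq.append(66)  # -> seq = [3, 23, 7, 17, 7, 66]
seq.pop(0)  # -> seq = [23, 7, 17, 7, 66]
seq[1] = seq[0] + seq[-1]  # -> seq = [23, 89, 17, 7, 66]
value = seq  # -> value = [23, 89, 17, 7, 66]

Answer: [23, 89, 17, 7, 66]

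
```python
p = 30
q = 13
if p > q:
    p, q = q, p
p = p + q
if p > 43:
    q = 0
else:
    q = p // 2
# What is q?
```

Answer: 21

Derivation:
Trace (tracking q):
p = 30  # -> p = 30
q = 13  # -> q = 13
if p > q:  # condition is True
    p, q = (q, p)  # -> p = 13, q = 30
p = p + q  # -> p = 43
if p > 43:  # condition is False
else:
    q = p // 2  # -> q = 21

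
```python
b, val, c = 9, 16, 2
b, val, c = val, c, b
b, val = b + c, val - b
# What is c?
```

Answer: 9

Derivation:
Trace (tracking c):
b, val, c = (9, 16, 2)  # -> b = 9, val = 16, c = 2
b, val, c = (val, c, b)  # -> b = 16, val = 2, c = 9
b, val = (b + c, val - b)  # -> b = 25, val = -14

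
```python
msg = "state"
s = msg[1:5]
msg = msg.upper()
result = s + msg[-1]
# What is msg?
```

Trace (tracking msg):
msg = 'state'  # -> msg = 'state'
s = msg[1:5]  # -> s = 'tate'
msg = msg.upper()  # -> msg = 'STATE'
result = s + msg[-1]  # -> result = 'tateE'

Answer: 'STATE'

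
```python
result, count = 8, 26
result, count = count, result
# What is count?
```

Answer: 8

Derivation:
Trace (tracking count):
result, count = (8, 26)  # -> result = 8, count = 26
result, count = (count, result)  # -> result = 26, count = 8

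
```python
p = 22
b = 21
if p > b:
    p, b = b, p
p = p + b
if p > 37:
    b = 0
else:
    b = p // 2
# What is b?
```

Trace (tracking b):
p = 22  # -> p = 22
b = 21  # -> b = 21
if p > b:  # condition is True
    p, b = (b, p)  # -> p = 21, b = 22
p = p + b  # -> p = 43
if p > 37:  # condition is True
    b = 0  # -> b = 0

Answer: 0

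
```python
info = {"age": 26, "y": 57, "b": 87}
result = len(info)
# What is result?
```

Trace (tracking result):
info = {'age': 26, 'y': 57, 'b': 87}  # -> info = {'age': 26, 'y': 57, 'b': 87}
result = len(info)  # -> result = 3

Answer: 3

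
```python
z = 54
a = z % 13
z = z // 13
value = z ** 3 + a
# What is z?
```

Answer: 4

Derivation:
Trace (tracking z):
z = 54  # -> z = 54
a = z % 13  # -> a = 2
z = z // 13  # -> z = 4
value = z ** 3 + a  # -> value = 66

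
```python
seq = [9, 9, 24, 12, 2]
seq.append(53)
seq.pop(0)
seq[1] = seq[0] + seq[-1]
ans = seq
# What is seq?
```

Trace (tracking seq):
seq = [9, 9, 24, 12, 2]  # -> seq = [9, 9, 24, 12, 2]
seq.append(53)  # -> seq = [9, 9, 24, 12, 2, 53]
seq.pop(0)  # -> seq = [9, 24, 12, 2, 53]
seq[1] = seq[0] + seq[-1]  # -> seq = [9, 62, 12, 2, 53]
ans = seq  # -> ans = [9, 62, 12, 2, 53]

Answer: [9, 62, 12, 2, 53]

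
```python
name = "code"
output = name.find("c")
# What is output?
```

Answer: 0

Derivation:
Trace (tracking output):
name = 'code'  # -> name = 'code'
output = name.find('c')  # -> output = 0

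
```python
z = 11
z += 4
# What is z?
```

Answer: 15

Derivation:
Trace (tracking z):
z = 11  # -> z = 11
z += 4  # -> z = 15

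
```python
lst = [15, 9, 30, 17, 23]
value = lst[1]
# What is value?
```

Answer: 9

Derivation:
Trace (tracking value):
lst = [15, 9, 30, 17, 23]  # -> lst = [15, 9, 30, 17, 23]
value = lst[1]  # -> value = 9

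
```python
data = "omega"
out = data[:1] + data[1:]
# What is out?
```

Trace (tracking out):
data = 'omega'  # -> data = 'omega'
out = data[:1] + data[1:]  # -> out = 'omega'

Answer: 'omega'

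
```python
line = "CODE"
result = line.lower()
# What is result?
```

Answer: 'code'

Derivation:
Trace (tracking result):
line = 'CODE'  # -> line = 'CODE'
result = line.lower()  # -> result = 'code'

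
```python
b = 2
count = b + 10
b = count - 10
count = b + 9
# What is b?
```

Answer: 2

Derivation:
Trace (tracking b):
b = 2  # -> b = 2
count = b + 10  # -> count = 12
b = count - 10  # -> b = 2
count = b + 9  # -> count = 11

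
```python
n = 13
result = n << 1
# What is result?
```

Answer: 26

Derivation:
Trace (tracking result):
n = 13  # -> n = 13
result = n << 1  # -> result = 26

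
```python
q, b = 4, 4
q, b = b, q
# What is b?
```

Answer: 4

Derivation:
Trace (tracking b):
q, b = (4, 4)  # -> q = 4, b = 4
q, b = (b, q)  # -> q = 4, b = 4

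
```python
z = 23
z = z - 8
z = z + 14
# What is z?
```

Trace (tracking z):
z = 23  # -> z = 23
z = z - 8  # -> z = 15
z = z + 14  # -> z = 29

Answer: 29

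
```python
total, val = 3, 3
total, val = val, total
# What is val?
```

Trace (tracking val):
total, val = (3, 3)  # -> total = 3, val = 3
total, val = (val, total)  # -> total = 3, val = 3

Answer: 3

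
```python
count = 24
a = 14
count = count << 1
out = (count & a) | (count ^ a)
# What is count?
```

Answer: 48

Derivation:
Trace (tracking count):
count = 24  # -> count = 24
a = 14  # -> a = 14
count = count << 1  # -> count = 48
out = count & a | count ^ a  # -> out = 62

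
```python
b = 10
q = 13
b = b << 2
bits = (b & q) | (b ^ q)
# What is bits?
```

Answer: 45

Derivation:
Trace (tracking bits):
b = 10  # -> b = 10
q = 13  # -> q = 13
b = b << 2  # -> b = 40
bits = b & q | b ^ q  # -> bits = 45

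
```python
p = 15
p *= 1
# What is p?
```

Answer: 15

Derivation:
Trace (tracking p):
p = 15  # -> p = 15
p *= 1  # -> p = 15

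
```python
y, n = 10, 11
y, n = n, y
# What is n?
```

Answer: 10

Derivation:
Trace (tracking n):
y, n = (10, 11)  # -> y = 10, n = 11
y, n = (n, y)  # -> y = 11, n = 10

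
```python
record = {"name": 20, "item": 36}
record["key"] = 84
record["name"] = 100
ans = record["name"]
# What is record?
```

Answer: {'name': 100, 'item': 36, 'key': 84}

Derivation:
Trace (tracking record):
record = {'name': 20, 'item': 36}  # -> record = {'name': 20, 'item': 36}
record['key'] = 84  # -> record = {'name': 20, 'item': 36, 'key': 84}
record['name'] = 100  # -> record = {'name': 100, 'item': 36, 'key': 84}
ans = record['name']  # -> ans = 100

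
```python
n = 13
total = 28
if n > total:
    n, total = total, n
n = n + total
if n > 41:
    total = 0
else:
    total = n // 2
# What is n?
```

Answer: 41

Derivation:
Trace (tracking n):
n = 13  # -> n = 13
total = 28  # -> total = 28
if n > total:  # condition is False
n = n + total  # -> n = 41
if n > 41:  # condition is False
else:
    total = n // 2  # -> total = 20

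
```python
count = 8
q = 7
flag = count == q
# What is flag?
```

Answer: False

Derivation:
Trace (tracking flag):
count = 8  # -> count = 8
q = 7  # -> q = 7
flag = count == q  # -> flag = False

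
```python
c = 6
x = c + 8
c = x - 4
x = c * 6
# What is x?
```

Trace (tracking x):
c = 6  # -> c = 6
x = c + 8  # -> x = 14
c = x - 4  # -> c = 10
x = c * 6  # -> x = 60

Answer: 60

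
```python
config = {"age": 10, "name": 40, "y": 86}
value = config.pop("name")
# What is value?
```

Trace (tracking value):
config = {'age': 10, 'name': 40, 'y': 86}  # -> config = {'age': 10, 'name': 40, 'y': 86}
value = config.pop('name')  # -> value = 40

Answer: 40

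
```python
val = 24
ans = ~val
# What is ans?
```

Trace (tracking ans):
val = 24  # -> val = 24
ans = ~val  # -> ans = -25

Answer: -25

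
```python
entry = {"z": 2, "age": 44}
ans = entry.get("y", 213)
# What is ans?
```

Answer: 213

Derivation:
Trace (tracking ans):
entry = {'z': 2, 'age': 44}  # -> entry = {'z': 2, 'age': 44}
ans = entry.get('y', 213)  # -> ans = 213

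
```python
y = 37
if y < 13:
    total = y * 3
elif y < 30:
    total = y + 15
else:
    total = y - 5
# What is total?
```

Trace (tracking total):
y = 37  # -> y = 37
if y < 13:  # condition is False
elif y < 30:  # condition is False
else:
    total = y - 5  # -> total = 32

Answer: 32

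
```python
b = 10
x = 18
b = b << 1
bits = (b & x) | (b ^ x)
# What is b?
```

Trace (tracking b):
b = 10  # -> b = 10
x = 18  # -> x = 18
b = b << 1  # -> b = 20
bits = b & x | b ^ x  # -> bits = 22

Answer: 20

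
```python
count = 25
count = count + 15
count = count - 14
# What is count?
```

Answer: 26

Derivation:
Trace (tracking count):
count = 25  # -> count = 25
count = count + 15  # -> count = 40
count = count - 14  # -> count = 26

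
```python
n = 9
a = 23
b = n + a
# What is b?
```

Trace (tracking b):
n = 9  # -> n = 9
a = 23  # -> a = 23
b = n + a  # -> b = 32

Answer: 32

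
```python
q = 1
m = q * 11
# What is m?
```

Answer: 11

Derivation:
Trace (tracking m):
q = 1  # -> q = 1
m = q * 11  # -> m = 11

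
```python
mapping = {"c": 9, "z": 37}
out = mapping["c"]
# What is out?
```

Answer: 9

Derivation:
Trace (tracking out):
mapping = {'c': 9, 'z': 37}  # -> mapping = {'c': 9, 'z': 37}
out = mapping['c']  # -> out = 9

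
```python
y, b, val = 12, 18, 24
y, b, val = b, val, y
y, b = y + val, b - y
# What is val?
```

Trace (tracking val):
y, b, val = (12, 18, 24)  # -> y = 12, b = 18, val = 24
y, b, val = (b, val, y)  # -> y = 18, b = 24, val = 12
y, b = (y + val, b - y)  # -> y = 30, b = 6

Answer: 12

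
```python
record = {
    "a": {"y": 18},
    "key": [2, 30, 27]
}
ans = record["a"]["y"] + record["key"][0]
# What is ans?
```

Trace (tracking ans):
record = {'a': {'y': 18}, 'key': [2, 30, 27]}  # -> record = {'a': {'y': 18}, 'key': [2, 30, 27]}
ans = record['a']['y'] + record['key'][0]  # -> ans = 20

Answer: 20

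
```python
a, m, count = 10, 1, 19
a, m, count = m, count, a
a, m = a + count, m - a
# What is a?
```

Answer: 11

Derivation:
Trace (tracking a):
a, m, count = (10, 1, 19)  # -> a = 10, m = 1, count = 19
a, m, count = (m, count, a)  # -> a = 1, m = 19, count = 10
a, m = (a + count, m - a)  # -> a = 11, m = 18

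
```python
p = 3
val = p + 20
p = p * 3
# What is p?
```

Trace (tracking p):
p = 3  # -> p = 3
val = p + 20  # -> val = 23
p = p * 3  # -> p = 9

Answer: 9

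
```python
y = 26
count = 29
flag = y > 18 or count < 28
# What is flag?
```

Answer: True

Derivation:
Trace (tracking flag):
y = 26  # -> y = 26
count = 29  # -> count = 29
flag = y > 18 or count < 28  # -> flag = True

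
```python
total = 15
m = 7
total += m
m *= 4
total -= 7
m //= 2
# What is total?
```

Answer: 15

Derivation:
Trace (tracking total):
total = 15  # -> total = 15
m = 7  # -> m = 7
total += m  # -> total = 22
m *= 4  # -> m = 28
total -= 7  # -> total = 15
m //= 2  # -> m = 14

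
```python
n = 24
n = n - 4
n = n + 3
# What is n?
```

Answer: 23

Derivation:
Trace (tracking n):
n = 24  # -> n = 24
n = n - 4  # -> n = 20
n = n + 3  # -> n = 23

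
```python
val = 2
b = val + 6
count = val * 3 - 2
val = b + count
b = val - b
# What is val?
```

Trace (tracking val):
val = 2  # -> val = 2
b = val + 6  # -> b = 8
count = val * 3 - 2  # -> count = 4
val = b + count  # -> val = 12
b = val - b  # -> b = 4

Answer: 12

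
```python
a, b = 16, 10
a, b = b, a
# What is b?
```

Trace (tracking b):
a, b = (16, 10)  # -> a = 16, b = 10
a, b = (b, a)  # -> a = 10, b = 16

Answer: 16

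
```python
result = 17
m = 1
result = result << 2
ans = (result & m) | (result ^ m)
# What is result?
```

Answer: 68

Derivation:
Trace (tracking result):
result = 17  # -> result = 17
m = 1  # -> m = 1
result = result << 2  # -> result = 68
ans = result & m | result ^ m  # -> ans = 69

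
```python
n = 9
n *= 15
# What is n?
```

Trace (tracking n):
n = 9  # -> n = 9
n *= 15  # -> n = 135

Answer: 135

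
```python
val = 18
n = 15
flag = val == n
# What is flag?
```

Answer: False

Derivation:
Trace (tracking flag):
val = 18  # -> val = 18
n = 15  # -> n = 15
flag = val == n  # -> flag = False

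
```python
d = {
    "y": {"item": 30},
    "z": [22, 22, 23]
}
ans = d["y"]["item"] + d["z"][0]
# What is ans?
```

Trace (tracking ans):
d = {'y': {'item': 30}, 'z': [22, 22, 23]}  # -> d = {'y': {'item': 30}, 'z': [22, 22, 23]}
ans = d['y']['item'] + d['z'][0]  # -> ans = 52

Answer: 52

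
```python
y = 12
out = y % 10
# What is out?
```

Answer: 2

Derivation:
Trace (tracking out):
y = 12  # -> y = 12
out = y % 10  # -> out = 2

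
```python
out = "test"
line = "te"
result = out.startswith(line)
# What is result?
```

Trace (tracking result):
out = 'test'  # -> out = 'test'
line = 'te'  # -> line = 'te'
result = out.startswith(line)  # -> result = True

Answer: True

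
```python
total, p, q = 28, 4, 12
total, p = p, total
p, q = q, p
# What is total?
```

Trace (tracking total):
total, p, q = (28, 4, 12)  # -> total = 28, p = 4, q = 12
total, p = (p, total)  # -> total = 4, p = 28
p, q = (q, p)  # -> p = 12, q = 28

Answer: 4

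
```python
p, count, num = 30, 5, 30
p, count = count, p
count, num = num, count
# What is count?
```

Trace (tracking count):
p, count, num = (30, 5, 30)  # -> p = 30, count = 5, num = 30
p, count = (count, p)  # -> p = 5, count = 30
count, num = (num, count)  # -> count = 30, num = 30

Answer: 30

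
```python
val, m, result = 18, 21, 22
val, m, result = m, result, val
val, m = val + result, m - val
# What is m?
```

Answer: 1

Derivation:
Trace (tracking m):
val, m, result = (18, 21, 22)  # -> val = 18, m = 21, result = 22
val, m, result = (m, result, val)  # -> val = 21, m = 22, result = 18
val, m = (val + result, m - val)  # -> val = 39, m = 1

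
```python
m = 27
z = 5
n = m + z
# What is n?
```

Answer: 32

Derivation:
Trace (tracking n):
m = 27  # -> m = 27
z = 5  # -> z = 5
n = m + z  # -> n = 32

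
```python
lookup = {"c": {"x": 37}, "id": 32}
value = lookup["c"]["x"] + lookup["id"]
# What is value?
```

Answer: 69

Derivation:
Trace (tracking value):
lookup = {'c': {'x': 37}, 'id': 32}  # -> lookup = {'c': {'x': 37}, 'id': 32}
value = lookup['c']['x'] + lookup['id']  # -> value = 69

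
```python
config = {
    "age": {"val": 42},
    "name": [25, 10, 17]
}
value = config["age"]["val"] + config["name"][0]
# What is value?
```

Answer: 67

Derivation:
Trace (tracking value):
config = {'age': {'val': 42}, 'name': [25, 10, 17]}  # -> config = {'age': {'val': 42}, 'name': [25, 10, 17]}
value = config['age']['val'] + config['name'][0]  # -> value = 67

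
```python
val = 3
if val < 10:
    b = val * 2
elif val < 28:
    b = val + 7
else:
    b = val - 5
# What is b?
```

Trace (tracking b):
val = 3  # -> val = 3
if val < 10:  # condition is True
    b = val * 2  # -> b = 6

Answer: 6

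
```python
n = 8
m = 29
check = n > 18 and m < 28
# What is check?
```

Trace (tracking check):
n = 8  # -> n = 8
m = 29  # -> m = 29
check = n > 18 and m < 28  # -> check = False

Answer: False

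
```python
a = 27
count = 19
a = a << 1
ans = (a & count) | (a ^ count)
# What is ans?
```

Trace (tracking ans):
a = 27  # -> a = 27
count = 19  # -> count = 19
a = a << 1  # -> a = 54
ans = a & count | a ^ count  # -> ans = 55

Answer: 55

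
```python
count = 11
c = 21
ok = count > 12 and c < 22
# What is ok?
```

Trace (tracking ok):
count = 11  # -> count = 11
c = 21  # -> c = 21
ok = count > 12 and c < 22  # -> ok = False

Answer: False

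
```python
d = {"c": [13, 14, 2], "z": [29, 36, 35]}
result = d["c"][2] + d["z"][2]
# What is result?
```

Answer: 37

Derivation:
Trace (tracking result):
d = {'c': [13, 14, 2], 'z': [29, 36, 35]}  # -> d = {'c': [13, 14, 2], 'z': [29, 36, 35]}
result = d['c'][2] + d['z'][2]  # -> result = 37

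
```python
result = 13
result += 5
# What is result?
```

Answer: 18

Derivation:
Trace (tracking result):
result = 13  # -> result = 13
result += 5  # -> result = 18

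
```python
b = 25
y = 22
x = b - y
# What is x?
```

Trace (tracking x):
b = 25  # -> b = 25
y = 22  # -> y = 22
x = b - y  # -> x = 3

Answer: 3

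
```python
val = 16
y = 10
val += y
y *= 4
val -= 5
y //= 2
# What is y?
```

Trace (tracking y):
val = 16  # -> val = 16
y = 10  # -> y = 10
val += y  # -> val = 26
y *= 4  # -> y = 40
val -= 5  # -> val = 21
y //= 2  # -> y = 20

Answer: 20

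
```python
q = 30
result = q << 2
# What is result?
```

Answer: 120

Derivation:
Trace (tracking result):
q = 30  # -> q = 30
result = q << 2  # -> result = 120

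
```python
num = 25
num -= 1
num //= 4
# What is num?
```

Trace (tracking num):
num = 25  # -> num = 25
num -= 1  # -> num = 24
num //= 4  # -> num = 6

Answer: 6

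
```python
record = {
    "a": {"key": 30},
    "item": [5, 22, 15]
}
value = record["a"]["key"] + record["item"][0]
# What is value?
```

Answer: 35

Derivation:
Trace (tracking value):
record = {'a': {'key': 30}, 'item': [5, 22, 15]}  # -> record = {'a': {'key': 30}, 'item': [5, 22, 15]}
value = record['a']['key'] + record['item'][0]  # -> value = 35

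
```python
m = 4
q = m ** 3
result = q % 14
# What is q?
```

Trace (tracking q):
m = 4  # -> m = 4
q = m ** 3  # -> q = 64
result = q % 14  # -> result = 8

Answer: 64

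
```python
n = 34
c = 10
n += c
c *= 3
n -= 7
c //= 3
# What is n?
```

Answer: 37

Derivation:
Trace (tracking n):
n = 34  # -> n = 34
c = 10  # -> c = 10
n += c  # -> n = 44
c *= 3  # -> c = 30
n -= 7  # -> n = 37
c //= 3  # -> c = 10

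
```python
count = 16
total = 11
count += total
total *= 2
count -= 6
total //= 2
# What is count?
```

Trace (tracking count):
count = 16  # -> count = 16
total = 11  # -> total = 11
count += total  # -> count = 27
total *= 2  # -> total = 22
count -= 6  # -> count = 21
total //= 2  # -> total = 11

Answer: 21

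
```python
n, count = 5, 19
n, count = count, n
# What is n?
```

Answer: 19

Derivation:
Trace (tracking n):
n, count = (5, 19)  # -> n = 5, count = 19
n, count = (count, n)  # -> n = 19, count = 5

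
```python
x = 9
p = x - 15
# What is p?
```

Answer: -6

Derivation:
Trace (tracking p):
x = 9  # -> x = 9
p = x - 15  # -> p = -6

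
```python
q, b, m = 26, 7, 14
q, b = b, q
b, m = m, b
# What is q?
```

Answer: 7

Derivation:
Trace (tracking q):
q, b, m = (26, 7, 14)  # -> q = 26, b = 7, m = 14
q, b = (b, q)  # -> q = 7, b = 26
b, m = (m, b)  # -> b = 14, m = 26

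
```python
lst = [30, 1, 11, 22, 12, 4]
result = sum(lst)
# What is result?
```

Answer: 80

Derivation:
Trace (tracking result):
lst = [30, 1, 11, 22, 12, 4]  # -> lst = [30, 1, 11, 22, 12, 4]
result = sum(lst)  # -> result = 80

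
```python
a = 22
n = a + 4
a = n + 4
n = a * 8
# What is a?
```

Answer: 30

Derivation:
Trace (tracking a):
a = 22  # -> a = 22
n = a + 4  # -> n = 26
a = n + 4  # -> a = 30
n = a * 8  # -> n = 240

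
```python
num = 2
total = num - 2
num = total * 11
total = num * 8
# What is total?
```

Trace (tracking total):
num = 2  # -> num = 2
total = num - 2  # -> total = 0
num = total * 11  # -> num = 0
total = num * 8  # -> total = 0

Answer: 0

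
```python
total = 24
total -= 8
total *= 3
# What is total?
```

Answer: 48

Derivation:
Trace (tracking total):
total = 24  # -> total = 24
total -= 8  # -> total = 16
total *= 3  # -> total = 48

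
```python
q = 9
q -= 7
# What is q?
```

Trace (tracking q):
q = 9  # -> q = 9
q -= 7  # -> q = 2

Answer: 2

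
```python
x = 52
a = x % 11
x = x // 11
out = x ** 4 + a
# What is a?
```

Trace (tracking a):
x = 52  # -> x = 52
a = x % 11  # -> a = 8
x = x // 11  # -> x = 4
out = x ** 4 + a  # -> out = 264

Answer: 8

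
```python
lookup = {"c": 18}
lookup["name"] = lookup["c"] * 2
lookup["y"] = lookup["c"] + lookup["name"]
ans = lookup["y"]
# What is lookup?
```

Trace (tracking lookup):
lookup = {'c': 18}  # -> lookup = {'c': 18}
lookup['name'] = lookup['c'] * 2  # -> lookup = {'c': 18, 'name': 36}
lookup['y'] = lookup['c'] + lookup['name']  # -> lookup = {'c': 18, 'name': 36, 'y': 54}
ans = lookup['y']  # -> ans = 54

Answer: {'c': 18, 'name': 36, 'y': 54}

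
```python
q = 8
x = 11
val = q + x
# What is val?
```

Answer: 19

Derivation:
Trace (tracking val):
q = 8  # -> q = 8
x = 11  # -> x = 11
val = q + x  # -> val = 19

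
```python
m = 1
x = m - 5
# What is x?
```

Answer: -4

Derivation:
Trace (tracking x):
m = 1  # -> m = 1
x = m - 5  # -> x = -4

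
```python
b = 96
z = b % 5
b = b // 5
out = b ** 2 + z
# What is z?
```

Trace (tracking z):
b = 96  # -> b = 96
z = b % 5  # -> z = 1
b = b // 5  # -> b = 19
out = b ** 2 + z  # -> out = 362

Answer: 1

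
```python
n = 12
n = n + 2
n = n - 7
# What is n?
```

Answer: 7

Derivation:
Trace (tracking n):
n = 12  # -> n = 12
n = n + 2  # -> n = 14
n = n - 7  # -> n = 7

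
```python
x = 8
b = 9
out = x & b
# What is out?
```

Answer: 8

Derivation:
Trace (tracking out):
x = 8  # -> x = 8
b = 9  # -> b = 9
out = x & b  # -> out = 8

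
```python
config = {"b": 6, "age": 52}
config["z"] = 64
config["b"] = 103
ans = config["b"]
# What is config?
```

Trace (tracking config):
config = {'b': 6, 'age': 52}  # -> config = {'b': 6, 'age': 52}
config['z'] = 64  # -> config = {'b': 6, 'age': 52, 'z': 64}
config['b'] = 103  # -> config = {'b': 103, 'age': 52, 'z': 64}
ans = config['b']  # -> ans = 103

Answer: {'b': 103, 'age': 52, 'z': 64}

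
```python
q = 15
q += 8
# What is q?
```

Answer: 23

Derivation:
Trace (tracking q):
q = 15  # -> q = 15
q += 8  # -> q = 23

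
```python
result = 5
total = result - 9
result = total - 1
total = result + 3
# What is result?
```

Trace (tracking result):
result = 5  # -> result = 5
total = result - 9  # -> total = -4
result = total - 1  # -> result = -5
total = result + 3  # -> total = -2

Answer: -5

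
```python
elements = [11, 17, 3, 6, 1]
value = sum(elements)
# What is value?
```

Trace (tracking value):
elements = [11, 17, 3, 6, 1]  # -> elements = [11, 17, 3, 6, 1]
value = sum(elements)  # -> value = 38

Answer: 38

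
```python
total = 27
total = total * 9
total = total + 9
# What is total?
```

Trace (tracking total):
total = 27  # -> total = 27
total = total * 9  # -> total = 243
total = total + 9  # -> total = 252

Answer: 252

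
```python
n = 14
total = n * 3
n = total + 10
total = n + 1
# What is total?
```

Answer: 53

Derivation:
Trace (tracking total):
n = 14  # -> n = 14
total = n * 3  # -> total = 42
n = total + 10  # -> n = 52
total = n + 1  # -> total = 53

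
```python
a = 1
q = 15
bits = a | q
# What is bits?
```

Trace (tracking bits):
a = 1  # -> a = 1
q = 15  # -> q = 15
bits = a | q  # -> bits = 15

Answer: 15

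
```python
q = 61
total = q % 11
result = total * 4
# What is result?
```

Answer: 24

Derivation:
Trace (tracking result):
q = 61  # -> q = 61
total = q % 11  # -> total = 6
result = total * 4  # -> result = 24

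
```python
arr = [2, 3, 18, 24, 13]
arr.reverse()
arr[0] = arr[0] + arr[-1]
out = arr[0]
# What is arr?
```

Answer: [15, 24, 18, 3, 2]

Derivation:
Trace (tracking arr):
arr = [2, 3, 18, 24, 13]  # -> arr = [2, 3, 18, 24, 13]
arr.reverse()  # -> arr = [13, 24, 18, 3, 2]
arr[0] = arr[0] + arr[-1]  # -> arr = [15, 24, 18, 3, 2]
out = arr[0]  # -> out = 15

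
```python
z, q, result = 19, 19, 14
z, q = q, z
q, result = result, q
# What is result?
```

Answer: 19

Derivation:
Trace (tracking result):
z, q, result = (19, 19, 14)  # -> z = 19, q = 19, result = 14
z, q = (q, z)  # -> z = 19, q = 19
q, result = (result, q)  # -> q = 14, result = 19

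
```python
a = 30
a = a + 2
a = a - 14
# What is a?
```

Answer: 18

Derivation:
Trace (tracking a):
a = 30  # -> a = 30
a = a + 2  # -> a = 32
a = a - 14  # -> a = 18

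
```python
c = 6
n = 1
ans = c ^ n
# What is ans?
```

Trace (tracking ans):
c = 6  # -> c = 6
n = 1  # -> n = 1
ans = c ^ n  # -> ans = 7

Answer: 7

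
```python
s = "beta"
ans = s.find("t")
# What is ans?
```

Trace (tracking ans):
s = 'beta'  # -> s = 'beta'
ans = s.find('t')  # -> ans = 2

Answer: 2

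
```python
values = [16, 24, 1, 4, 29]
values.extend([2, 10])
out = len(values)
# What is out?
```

Answer: 7

Derivation:
Trace (tracking out):
values = [16, 24, 1, 4, 29]  # -> values = [16, 24, 1, 4, 29]
values.extend([2, 10])  # -> values = [16, 24, 1, 4, 29, 2, 10]
out = len(values)  # -> out = 7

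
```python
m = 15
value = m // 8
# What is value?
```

Answer: 1

Derivation:
Trace (tracking value):
m = 15  # -> m = 15
value = m // 8  # -> value = 1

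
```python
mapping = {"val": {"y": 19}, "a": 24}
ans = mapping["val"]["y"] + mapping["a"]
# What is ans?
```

Trace (tracking ans):
mapping = {'val': {'y': 19}, 'a': 24}  # -> mapping = {'val': {'y': 19}, 'a': 24}
ans = mapping['val']['y'] + mapping['a']  # -> ans = 43

Answer: 43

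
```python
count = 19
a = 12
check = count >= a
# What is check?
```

Answer: True

Derivation:
Trace (tracking check):
count = 19  # -> count = 19
a = 12  # -> a = 12
check = count >= a  # -> check = True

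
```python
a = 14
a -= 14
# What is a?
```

Answer: 0

Derivation:
Trace (tracking a):
a = 14  # -> a = 14
a -= 14  # -> a = 0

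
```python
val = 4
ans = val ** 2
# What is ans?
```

Trace (tracking ans):
val = 4  # -> val = 4
ans = val ** 2  # -> ans = 16

Answer: 16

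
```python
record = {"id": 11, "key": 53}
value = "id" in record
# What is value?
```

Trace (tracking value):
record = {'id': 11, 'key': 53}  # -> record = {'id': 11, 'key': 53}
value = 'id' in record  # -> value = True

Answer: True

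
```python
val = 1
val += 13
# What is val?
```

Trace (tracking val):
val = 1  # -> val = 1
val += 13  # -> val = 14

Answer: 14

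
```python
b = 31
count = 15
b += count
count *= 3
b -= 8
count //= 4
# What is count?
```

Answer: 11

Derivation:
Trace (tracking count):
b = 31  # -> b = 31
count = 15  # -> count = 15
b += count  # -> b = 46
count *= 3  # -> count = 45
b -= 8  # -> b = 38
count //= 4  # -> count = 11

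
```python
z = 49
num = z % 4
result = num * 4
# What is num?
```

Answer: 1

Derivation:
Trace (tracking num):
z = 49  # -> z = 49
num = z % 4  # -> num = 1
result = num * 4  # -> result = 4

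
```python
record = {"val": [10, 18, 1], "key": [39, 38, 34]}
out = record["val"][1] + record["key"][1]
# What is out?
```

Trace (tracking out):
record = {'val': [10, 18, 1], 'key': [39, 38, 34]}  # -> record = {'val': [10, 18, 1], 'key': [39, 38, 34]}
out = record['val'][1] + record['key'][1]  # -> out = 56

Answer: 56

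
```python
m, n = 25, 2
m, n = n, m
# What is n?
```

Answer: 25

Derivation:
Trace (tracking n):
m, n = (25, 2)  # -> m = 25, n = 2
m, n = (n, m)  # -> m = 2, n = 25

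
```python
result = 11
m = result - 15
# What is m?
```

Answer: -4

Derivation:
Trace (tracking m):
result = 11  # -> result = 11
m = result - 15  # -> m = -4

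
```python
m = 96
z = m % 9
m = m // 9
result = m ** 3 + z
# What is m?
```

Answer: 10

Derivation:
Trace (tracking m):
m = 96  # -> m = 96
z = m % 9  # -> z = 6
m = m // 9  # -> m = 10
result = m ** 3 + z  # -> result = 1006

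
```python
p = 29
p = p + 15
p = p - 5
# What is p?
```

Trace (tracking p):
p = 29  # -> p = 29
p = p + 15  # -> p = 44
p = p - 5  # -> p = 39

Answer: 39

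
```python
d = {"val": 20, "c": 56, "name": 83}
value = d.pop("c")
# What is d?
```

Trace (tracking d):
d = {'val': 20, 'c': 56, 'name': 83}  # -> d = {'val': 20, 'c': 56, 'name': 83}
value = d.pop('c')  # -> value = 56

Answer: {'val': 20, 'name': 83}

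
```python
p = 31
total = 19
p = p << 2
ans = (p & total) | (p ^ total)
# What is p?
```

Answer: 124

Derivation:
Trace (tracking p):
p = 31  # -> p = 31
total = 19  # -> total = 19
p = p << 2  # -> p = 124
ans = p & total | p ^ total  # -> ans = 127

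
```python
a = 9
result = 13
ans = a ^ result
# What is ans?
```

Answer: 4

Derivation:
Trace (tracking ans):
a = 9  # -> a = 9
result = 13  # -> result = 13
ans = a ^ result  # -> ans = 4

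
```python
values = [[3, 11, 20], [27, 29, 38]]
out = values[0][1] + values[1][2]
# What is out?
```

Answer: 49

Derivation:
Trace (tracking out):
values = [[3, 11, 20], [27, 29, 38]]  # -> values = [[3, 11, 20], [27, 29, 38]]
out = values[0][1] + values[1][2]  # -> out = 49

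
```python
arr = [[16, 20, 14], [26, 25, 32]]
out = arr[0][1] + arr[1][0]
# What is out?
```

Trace (tracking out):
arr = [[16, 20, 14], [26, 25, 32]]  # -> arr = [[16, 20, 14], [26, 25, 32]]
out = arr[0][1] + arr[1][0]  # -> out = 46

Answer: 46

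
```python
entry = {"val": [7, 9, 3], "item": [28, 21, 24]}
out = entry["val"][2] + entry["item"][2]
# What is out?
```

Answer: 27

Derivation:
Trace (tracking out):
entry = {'val': [7, 9, 3], 'item': [28, 21, 24]}  # -> entry = {'val': [7, 9, 3], 'item': [28, 21, 24]}
out = entry['val'][2] + entry['item'][2]  # -> out = 27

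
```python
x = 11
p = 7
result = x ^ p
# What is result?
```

Answer: 12

Derivation:
Trace (tracking result):
x = 11  # -> x = 11
p = 7  # -> p = 7
result = x ^ p  # -> result = 12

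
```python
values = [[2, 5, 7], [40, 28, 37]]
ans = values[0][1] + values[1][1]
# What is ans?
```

Trace (tracking ans):
values = [[2, 5, 7], [40, 28, 37]]  # -> values = [[2, 5, 7], [40, 28, 37]]
ans = values[0][1] + values[1][1]  # -> ans = 33

Answer: 33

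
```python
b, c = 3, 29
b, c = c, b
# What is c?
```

Trace (tracking c):
b, c = (3, 29)  # -> b = 3, c = 29
b, c = (c, b)  # -> b = 29, c = 3

Answer: 3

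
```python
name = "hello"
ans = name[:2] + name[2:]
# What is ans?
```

Answer: 'hello'

Derivation:
Trace (tracking ans):
name = 'hello'  # -> name = 'hello'
ans = name[:2] + name[2:]  # -> ans = 'hello'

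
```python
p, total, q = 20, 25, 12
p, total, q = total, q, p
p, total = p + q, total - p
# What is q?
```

Trace (tracking q):
p, total, q = (20, 25, 12)  # -> p = 20, total = 25, q = 12
p, total, q = (total, q, p)  # -> p = 25, total = 12, q = 20
p, total = (p + q, total - p)  # -> p = 45, total = -13

Answer: 20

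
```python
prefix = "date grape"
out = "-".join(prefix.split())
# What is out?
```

Answer: 'date-grape'

Derivation:
Trace (tracking out):
prefix = 'date grape'  # -> prefix = 'date grape'
out = '-'.join(prefix.split())  # -> out = 'date-grape'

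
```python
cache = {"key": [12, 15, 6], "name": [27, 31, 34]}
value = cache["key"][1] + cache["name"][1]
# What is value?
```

Trace (tracking value):
cache = {'key': [12, 15, 6], 'name': [27, 31, 34]}  # -> cache = {'key': [12, 15, 6], 'name': [27, 31, 34]}
value = cache['key'][1] + cache['name'][1]  # -> value = 46

Answer: 46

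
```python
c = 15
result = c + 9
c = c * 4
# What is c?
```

Answer: 60

Derivation:
Trace (tracking c):
c = 15  # -> c = 15
result = c + 9  # -> result = 24
c = c * 4  # -> c = 60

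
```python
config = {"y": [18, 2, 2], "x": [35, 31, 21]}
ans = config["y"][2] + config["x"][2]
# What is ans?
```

Trace (tracking ans):
config = {'y': [18, 2, 2], 'x': [35, 31, 21]}  # -> config = {'y': [18, 2, 2], 'x': [35, 31, 21]}
ans = config['y'][2] + config['x'][2]  # -> ans = 23

Answer: 23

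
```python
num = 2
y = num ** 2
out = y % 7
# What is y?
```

Trace (tracking y):
num = 2  # -> num = 2
y = num ** 2  # -> y = 4
out = y % 7  # -> out = 4

Answer: 4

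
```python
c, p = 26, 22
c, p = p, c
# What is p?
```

Answer: 26

Derivation:
Trace (tracking p):
c, p = (26, 22)  # -> c = 26, p = 22
c, p = (p, c)  # -> c = 22, p = 26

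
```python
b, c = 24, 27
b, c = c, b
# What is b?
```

Trace (tracking b):
b, c = (24, 27)  # -> b = 24, c = 27
b, c = (c, b)  # -> b = 27, c = 24

Answer: 27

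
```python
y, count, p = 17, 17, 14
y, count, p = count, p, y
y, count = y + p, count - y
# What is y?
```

Answer: 34

Derivation:
Trace (tracking y):
y, count, p = (17, 17, 14)  # -> y = 17, count = 17, p = 14
y, count, p = (count, p, y)  # -> y = 17, count = 14, p = 17
y, count = (y + p, count - y)  # -> y = 34, count = -3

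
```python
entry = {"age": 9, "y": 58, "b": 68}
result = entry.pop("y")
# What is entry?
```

Answer: {'age': 9, 'b': 68}

Derivation:
Trace (tracking entry):
entry = {'age': 9, 'y': 58, 'b': 68}  # -> entry = {'age': 9, 'y': 58, 'b': 68}
result = entry.pop('y')  # -> result = 58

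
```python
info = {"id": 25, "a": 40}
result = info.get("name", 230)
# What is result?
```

Answer: 230

Derivation:
Trace (tracking result):
info = {'id': 25, 'a': 40}  # -> info = {'id': 25, 'a': 40}
result = info.get('name', 230)  # -> result = 230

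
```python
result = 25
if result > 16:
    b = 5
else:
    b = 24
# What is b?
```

Answer: 5

Derivation:
Trace (tracking b):
result = 25  # -> result = 25
if result > 16:  # condition is True
    b = 5  # -> b = 5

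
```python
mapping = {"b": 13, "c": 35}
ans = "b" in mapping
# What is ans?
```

Answer: True

Derivation:
Trace (tracking ans):
mapping = {'b': 13, 'c': 35}  # -> mapping = {'b': 13, 'c': 35}
ans = 'b' in mapping  # -> ans = True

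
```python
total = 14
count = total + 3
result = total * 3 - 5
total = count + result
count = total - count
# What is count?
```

Trace (tracking count):
total = 14  # -> total = 14
count = total + 3  # -> count = 17
result = total * 3 - 5  # -> result = 37
total = count + result  # -> total = 54
count = total - count  # -> count = 37

Answer: 37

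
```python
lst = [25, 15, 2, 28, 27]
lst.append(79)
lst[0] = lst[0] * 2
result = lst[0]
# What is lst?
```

Answer: [50, 15, 2, 28, 27, 79]

Derivation:
Trace (tracking lst):
lst = [25, 15, 2, 28, 27]  # -> lst = [25, 15, 2, 28, 27]
lst.append(79)  # -> lst = [25, 15, 2, 28, 27, 79]
lst[0] = lst[0] * 2  # -> lst = [50, 15, 2, 28, 27, 79]
result = lst[0]  # -> result = 50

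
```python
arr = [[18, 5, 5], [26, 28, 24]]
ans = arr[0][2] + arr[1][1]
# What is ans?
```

Trace (tracking ans):
arr = [[18, 5, 5], [26, 28, 24]]  # -> arr = [[18, 5, 5], [26, 28, 24]]
ans = arr[0][2] + arr[1][1]  # -> ans = 33

Answer: 33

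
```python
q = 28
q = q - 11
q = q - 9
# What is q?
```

Answer: 8

Derivation:
Trace (tracking q):
q = 28  # -> q = 28
q = q - 11  # -> q = 17
q = q - 9  # -> q = 8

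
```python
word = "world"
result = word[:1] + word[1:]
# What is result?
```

Trace (tracking result):
word = 'world'  # -> word = 'world'
result = word[:1] + word[1:]  # -> result = 'world'

Answer: 'world'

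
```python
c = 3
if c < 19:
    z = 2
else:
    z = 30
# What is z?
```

Trace (tracking z):
c = 3  # -> c = 3
if c < 19:  # condition is True
    z = 2  # -> z = 2

Answer: 2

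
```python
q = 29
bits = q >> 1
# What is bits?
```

Trace (tracking bits):
q = 29  # -> q = 29
bits = q >> 1  # -> bits = 14

Answer: 14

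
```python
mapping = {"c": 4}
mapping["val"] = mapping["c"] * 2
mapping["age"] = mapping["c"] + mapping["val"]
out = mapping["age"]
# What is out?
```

Answer: 12

Derivation:
Trace (tracking out):
mapping = {'c': 4}  # -> mapping = {'c': 4}
mapping['val'] = mapping['c'] * 2  # -> mapping = {'c': 4, 'val': 8}
mapping['age'] = mapping['c'] + mapping['val']  # -> mapping = {'c': 4, 'val': 8, 'age': 12}
out = mapping['age']  # -> out = 12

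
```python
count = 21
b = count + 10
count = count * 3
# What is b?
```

Trace (tracking b):
count = 21  # -> count = 21
b = count + 10  # -> b = 31
count = count * 3  # -> count = 63

Answer: 31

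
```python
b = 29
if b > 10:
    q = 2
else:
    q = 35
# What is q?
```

Trace (tracking q):
b = 29  # -> b = 29
if b > 10:  # condition is True
    q = 2  # -> q = 2

Answer: 2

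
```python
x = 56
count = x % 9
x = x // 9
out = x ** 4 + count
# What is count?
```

Answer: 2

Derivation:
Trace (tracking count):
x = 56  # -> x = 56
count = x % 9  # -> count = 2
x = x // 9  # -> x = 6
out = x ** 4 + count  # -> out = 1298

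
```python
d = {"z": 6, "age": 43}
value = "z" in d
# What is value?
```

Answer: True

Derivation:
Trace (tracking value):
d = {'z': 6, 'age': 43}  # -> d = {'z': 6, 'age': 43}
value = 'z' in d  # -> value = True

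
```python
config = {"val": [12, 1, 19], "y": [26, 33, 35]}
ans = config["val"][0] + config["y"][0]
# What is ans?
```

Answer: 38

Derivation:
Trace (tracking ans):
config = {'val': [12, 1, 19], 'y': [26, 33, 35]}  # -> config = {'val': [12, 1, 19], 'y': [26, 33, 35]}
ans = config['val'][0] + config['y'][0]  # -> ans = 38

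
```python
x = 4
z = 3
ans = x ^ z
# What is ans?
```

Trace (tracking ans):
x = 4  # -> x = 4
z = 3  # -> z = 3
ans = x ^ z  # -> ans = 7

Answer: 7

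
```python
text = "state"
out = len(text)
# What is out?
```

Answer: 5

Derivation:
Trace (tracking out):
text = 'state'  # -> text = 'state'
out = len(text)  # -> out = 5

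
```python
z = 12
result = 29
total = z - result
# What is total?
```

Answer: -17

Derivation:
Trace (tracking total):
z = 12  # -> z = 12
result = 29  # -> result = 29
total = z - result  # -> total = -17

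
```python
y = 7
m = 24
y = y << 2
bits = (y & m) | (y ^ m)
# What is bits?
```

Answer: 28

Derivation:
Trace (tracking bits):
y = 7  # -> y = 7
m = 24  # -> m = 24
y = y << 2  # -> y = 28
bits = y & m | y ^ m  # -> bits = 28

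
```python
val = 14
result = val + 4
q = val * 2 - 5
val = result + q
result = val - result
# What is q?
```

Trace (tracking q):
val = 14  # -> val = 14
result = val + 4  # -> result = 18
q = val * 2 - 5  # -> q = 23
val = result + q  # -> val = 41
result = val - result  # -> result = 23

Answer: 23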